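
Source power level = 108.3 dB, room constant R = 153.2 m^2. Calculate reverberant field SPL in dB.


Given values:
  Lw = 108.3 dB, R = 153.2 m^2
Formula: SPL = Lw + 10 * log10(4 / R)
Compute 4 / R = 4 / 153.2 = 0.02611
Compute 10 * log10(0.02611) = -15.8319
SPL = 108.3 + (-15.8319) = 92.47

92.47 dB


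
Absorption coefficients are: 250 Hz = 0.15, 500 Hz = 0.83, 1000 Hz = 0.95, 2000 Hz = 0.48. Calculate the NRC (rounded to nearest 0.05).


Given values:
  a_250 = 0.15, a_500 = 0.83
  a_1000 = 0.95, a_2000 = 0.48
Formula: NRC = (a250 + a500 + a1000 + a2000) / 4
Sum = 0.15 + 0.83 + 0.95 + 0.48 = 2.41
NRC = 2.41 / 4 = 0.6025
Rounded to nearest 0.05: 0.6

0.6


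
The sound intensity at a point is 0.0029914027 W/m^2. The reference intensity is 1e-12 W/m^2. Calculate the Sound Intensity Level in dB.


Given values:
  I = 0.0029914027 W/m^2
  I_ref = 1e-12 W/m^2
Formula: SIL = 10 * log10(I / I_ref)
Compute ratio: I / I_ref = 2991402700
Compute log10: log10(2991402700) = 9.475875
Multiply: SIL = 10 * 9.475875 = 94.76

94.76 dB


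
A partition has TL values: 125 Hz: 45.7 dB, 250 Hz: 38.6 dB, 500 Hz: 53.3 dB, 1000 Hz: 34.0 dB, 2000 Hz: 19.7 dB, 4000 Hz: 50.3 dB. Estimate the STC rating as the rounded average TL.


Given TL values at each frequency:
  125 Hz: 45.7 dB
  250 Hz: 38.6 dB
  500 Hz: 53.3 dB
  1000 Hz: 34.0 dB
  2000 Hz: 19.7 dB
  4000 Hz: 50.3 dB
Formula: STC ~ round(average of TL values)
Sum = 45.7 + 38.6 + 53.3 + 34.0 + 19.7 + 50.3 = 241.6
Average = 241.6 / 6 = 40.27
Rounded: 40

40


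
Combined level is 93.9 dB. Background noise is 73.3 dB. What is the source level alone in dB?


Given values:
  L_total = 93.9 dB, L_bg = 73.3 dB
Formula: L_source = 10 * log10(10^(L_total/10) - 10^(L_bg/10))
Convert to linear:
  10^(93.9/10) = 2454708915.685
  10^(73.3/10) = 21379620.895
Difference: 2454708915.685 - 21379620.895 = 2433329294.79
L_source = 10 * log10(2433329294.79) = 93.86

93.86 dB


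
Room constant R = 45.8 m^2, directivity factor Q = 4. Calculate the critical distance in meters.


Given values:
  R = 45.8 m^2, Q = 4
Formula: d_c = 0.141 * sqrt(Q * R)
Compute Q * R = 4 * 45.8 = 183.2
Compute sqrt(183.2) = 13.5351
d_c = 0.141 * 13.5351 = 1.908

1.908 m


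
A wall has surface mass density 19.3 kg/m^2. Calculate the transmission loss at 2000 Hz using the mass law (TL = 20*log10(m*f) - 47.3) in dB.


Given values:
  m = 19.3 kg/m^2, f = 2000 Hz
Formula: TL = 20 * log10(m * f) - 47.3
Compute m * f = 19.3 * 2000 = 38600.0
Compute log10(38600.0) = 4.586587
Compute 20 * 4.586587 = 91.7317
TL = 91.7317 - 47.3 = 44.43

44.43 dB


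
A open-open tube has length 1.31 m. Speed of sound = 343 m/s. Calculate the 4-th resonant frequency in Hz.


Given values:
  Tube type: open-open, L = 1.31 m, c = 343 m/s, n = 4
Formula: f_n = n * c / (2 * L)
Compute 2 * L = 2 * 1.31 = 2.62
f = 4 * 343 / 2.62
f = 523.66

523.66 Hz


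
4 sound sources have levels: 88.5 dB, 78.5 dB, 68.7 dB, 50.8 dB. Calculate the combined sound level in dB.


Formula: L_total = 10 * log10( sum(10^(Li/10)) )
  Source 1: 10^(88.5/10) = 707945784.3841
  Source 2: 10^(78.5/10) = 70794578.4384
  Source 3: 10^(68.7/10) = 7413102.413
  Source 4: 10^(50.8/10) = 120226.4435
Sum of linear values = 786273691.679
L_total = 10 * log10(786273691.679) = 88.96

88.96 dB


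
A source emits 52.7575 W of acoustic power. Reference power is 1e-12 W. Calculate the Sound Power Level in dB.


Given values:
  W = 52.7575 W
  W_ref = 1e-12 W
Formula: SWL = 10 * log10(W / W_ref)
Compute ratio: W / W_ref = 52757500000000
Compute log10: log10(52757500000000) = 13.722284
Multiply: SWL = 10 * 13.722284 = 137.22

137.22 dB


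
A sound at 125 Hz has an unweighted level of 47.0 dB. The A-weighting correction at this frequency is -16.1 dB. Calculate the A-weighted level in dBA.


Given values:
  SPL = 47.0 dB
  A-weighting at 125 Hz = -16.1 dB
Formula: L_A = SPL + A_weight
L_A = 47.0 + (-16.1)
L_A = 30.9

30.9 dBA


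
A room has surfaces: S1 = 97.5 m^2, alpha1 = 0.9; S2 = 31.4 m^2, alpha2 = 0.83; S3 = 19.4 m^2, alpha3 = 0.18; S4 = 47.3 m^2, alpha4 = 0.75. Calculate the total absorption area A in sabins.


Given surfaces:
  Surface 1: 97.5 * 0.9 = 87.75
  Surface 2: 31.4 * 0.83 = 26.062
  Surface 3: 19.4 * 0.18 = 3.492
  Surface 4: 47.3 * 0.75 = 35.475
Formula: A = sum(Si * alpha_i)
A = 87.75 + 26.062 + 3.492 + 35.475
A = 152.78

152.78 sabins


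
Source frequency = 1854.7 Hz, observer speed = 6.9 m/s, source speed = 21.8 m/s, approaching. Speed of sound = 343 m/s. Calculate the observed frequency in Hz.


Given values:
  f_s = 1854.7 Hz, v_o = 6.9 m/s, v_s = 21.8 m/s
  Direction: approaching
Formula: f_o = f_s * (c + v_o) / (c - v_s)
Numerator: c + v_o = 343 + 6.9 = 349.9
Denominator: c - v_s = 343 - 21.8 = 321.2
f_o = 1854.7 * 349.9 / 321.2 = 2020.42

2020.42 Hz


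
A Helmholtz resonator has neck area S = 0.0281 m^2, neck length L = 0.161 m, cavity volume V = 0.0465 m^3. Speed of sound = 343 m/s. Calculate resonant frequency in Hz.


Given values:
  S = 0.0281 m^2, L = 0.161 m, V = 0.0465 m^3, c = 343 m/s
Formula: f = (c / (2*pi)) * sqrt(S / (V * L))
Compute V * L = 0.0465 * 0.161 = 0.0074865
Compute S / (V * L) = 0.0281 / 0.0074865 = 3.7534
Compute sqrt(3.7534) = 1.937369
Compute c / (2*pi) = 343 / 6.283185 = 54.590148
f = 54.590148 * 1.937369 = 105.76

105.76 Hz


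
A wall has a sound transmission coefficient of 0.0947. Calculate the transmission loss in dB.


Given values:
  tau = 0.0947
Formula: TL = 10 * log10(1 / tau)
Compute 1 / tau = 1 / 0.0947 = 10.5597
Compute log10(10.5597) = 1.023652
TL = 10 * 1.023652 = 10.24

10.24 dB


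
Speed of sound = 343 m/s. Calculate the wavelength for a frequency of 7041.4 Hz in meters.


Given values:
  c = 343 m/s, f = 7041.4 Hz
Formula: lambda = c / f
lambda = 343 / 7041.4
lambda = 0.0487

0.0487 m


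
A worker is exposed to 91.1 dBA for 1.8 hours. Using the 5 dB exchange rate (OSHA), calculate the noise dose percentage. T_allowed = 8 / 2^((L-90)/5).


Given values:
  L = 91.1 dBA, T = 1.8 hours
Formula: T_allowed = 8 / 2^((L - 90) / 5)
Compute exponent: (91.1 - 90) / 5 = 0.22
Compute 2^(0.22) = 1.164734
T_allowed = 8 / 1.164734 = 6.868521 hours
Dose = (T / T_allowed) * 100
Dose = (1.8 / 6.868521) * 100 = 26.21

26.21 %


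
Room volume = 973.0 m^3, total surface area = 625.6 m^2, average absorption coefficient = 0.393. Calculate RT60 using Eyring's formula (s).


Given values:
  V = 973.0 m^3, S = 625.6 m^2, alpha = 0.393
Formula: RT60 = 0.161 * V / (-S * ln(1 - alpha))
Compute ln(1 - 0.393) = ln(0.607) = -0.499226
Denominator: -625.6 * -0.499226 = 312.3158
Numerator: 0.161 * 973.0 = 156.653
RT60 = 156.653 / 312.3158 = 0.502

0.502 s


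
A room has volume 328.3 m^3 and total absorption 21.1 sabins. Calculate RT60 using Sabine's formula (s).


Given values:
  V = 328.3 m^3
  A = 21.1 sabins
Formula: RT60 = 0.161 * V / A
Numerator: 0.161 * 328.3 = 52.8563
RT60 = 52.8563 / 21.1 = 2.505

2.505 s


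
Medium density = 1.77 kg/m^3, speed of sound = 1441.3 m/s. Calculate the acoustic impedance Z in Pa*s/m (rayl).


Given values:
  rho = 1.77 kg/m^3
  c = 1441.3 m/s
Formula: Z = rho * c
Z = 1.77 * 1441.3
Z = 2551.1

2551.1 rayl


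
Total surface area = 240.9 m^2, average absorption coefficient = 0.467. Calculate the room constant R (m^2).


Given values:
  S = 240.9 m^2, alpha = 0.467
Formula: R = S * alpha / (1 - alpha)
Numerator: 240.9 * 0.467 = 112.5003
Denominator: 1 - 0.467 = 0.533
R = 112.5003 / 0.533 = 211.07

211.07 m^2


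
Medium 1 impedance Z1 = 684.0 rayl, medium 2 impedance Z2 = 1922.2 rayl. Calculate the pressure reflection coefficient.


Given values:
  Z1 = 684.0 rayl, Z2 = 1922.2 rayl
Formula: R = (Z2 - Z1) / (Z2 + Z1)
Numerator: Z2 - Z1 = 1922.2 - 684.0 = 1238.2
Denominator: Z2 + Z1 = 1922.2 + 684.0 = 2606.2
R = 1238.2 / 2606.2 = 0.4751

0.4751


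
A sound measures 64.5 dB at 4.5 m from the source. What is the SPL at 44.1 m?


Given values:
  SPL1 = 64.5 dB, r1 = 4.5 m, r2 = 44.1 m
Formula: SPL2 = SPL1 - 20 * log10(r2 / r1)
Compute ratio: r2 / r1 = 44.1 / 4.5 = 9.8
Compute log10: log10(9.8) = 0.991226
Compute drop: 20 * 0.991226 = 19.8245
SPL2 = 64.5 - 19.8245 = 44.68

44.68 dB


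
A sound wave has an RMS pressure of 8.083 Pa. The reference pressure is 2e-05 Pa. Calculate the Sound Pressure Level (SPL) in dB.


Given values:
  p = 8.083 Pa
  p_ref = 2e-05 Pa
Formula: SPL = 20 * log10(p / p_ref)
Compute ratio: p / p_ref = 8.083 / 2e-05 = 404150
Compute log10: log10(404150) = 5.606543
Multiply: SPL = 20 * 5.606543 = 112.13

112.13 dB


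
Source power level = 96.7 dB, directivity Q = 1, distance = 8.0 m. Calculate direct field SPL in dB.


Given values:
  Lw = 96.7 dB, Q = 1, r = 8.0 m
Formula: SPL = Lw + 10 * log10(Q / (4 * pi * r^2))
Compute 4 * pi * r^2 = 4 * pi * 8.0^2 = 804.2477
Compute Q / denom = 1 / 804.2477 = 0.0012434
Compute 10 * log10(0.0012434) = -29.0539
SPL = 96.7 + (-29.0539) = 67.65

67.65 dB


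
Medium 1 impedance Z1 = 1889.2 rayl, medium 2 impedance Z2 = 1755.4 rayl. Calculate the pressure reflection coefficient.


Given values:
  Z1 = 1889.2 rayl, Z2 = 1755.4 rayl
Formula: R = (Z2 - Z1) / (Z2 + Z1)
Numerator: Z2 - Z1 = 1755.4 - 1889.2 = -133.8
Denominator: Z2 + Z1 = 1755.4 + 1889.2 = 3644.6
R = -133.8 / 3644.6 = -0.0367

-0.0367


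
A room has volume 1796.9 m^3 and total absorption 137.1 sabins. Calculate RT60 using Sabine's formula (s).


Given values:
  V = 1796.9 m^3
  A = 137.1 sabins
Formula: RT60 = 0.161 * V / A
Numerator: 0.161 * 1796.9 = 289.3009
RT60 = 289.3009 / 137.1 = 2.11

2.11 s


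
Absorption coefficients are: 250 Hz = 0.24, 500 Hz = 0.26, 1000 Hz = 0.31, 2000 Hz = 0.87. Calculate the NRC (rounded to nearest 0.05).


Given values:
  a_250 = 0.24, a_500 = 0.26
  a_1000 = 0.31, a_2000 = 0.87
Formula: NRC = (a250 + a500 + a1000 + a2000) / 4
Sum = 0.24 + 0.26 + 0.31 + 0.87 = 1.68
NRC = 1.68 / 4 = 0.42
Rounded to nearest 0.05: 0.4

0.4


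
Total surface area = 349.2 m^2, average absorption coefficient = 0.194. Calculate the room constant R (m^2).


Given values:
  S = 349.2 m^2, alpha = 0.194
Formula: R = S * alpha / (1 - alpha)
Numerator: 349.2 * 0.194 = 67.7448
Denominator: 1 - 0.194 = 0.806
R = 67.7448 / 0.806 = 84.05

84.05 m^2


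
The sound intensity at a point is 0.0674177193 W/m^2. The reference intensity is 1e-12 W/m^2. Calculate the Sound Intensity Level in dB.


Given values:
  I = 0.0674177193 W/m^2
  I_ref = 1e-12 W/m^2
Formula: SIL = 10 * log10(I / I_ref)
Compute ratio: I / I_ref = 67417719300
Compute log10: log10(67417719300) = 10.828774
Multiply: SIL = 10 * 10.828774 = 108.29

108.29 dB


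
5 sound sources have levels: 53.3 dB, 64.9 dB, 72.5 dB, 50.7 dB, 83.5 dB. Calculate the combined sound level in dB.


Formula: L_total = 10 * log10( sum(10^(Li/10)) )
  Source 1: 10^(53.3/10) = 213796.209
  Source 2: 10^(64.9/10) = 3090295.4325
  Source 3: 10^(72.5/10) = 17782794.1004
  Source 4: 10^(50.7/10) = 117489.7555
  Source 5: 10^(83.5/10) = 223872113.8568
Sum of linear values = 245076489.3542
L_total = 10 * log10(245076489.3542) = 83.89

83.89 dB


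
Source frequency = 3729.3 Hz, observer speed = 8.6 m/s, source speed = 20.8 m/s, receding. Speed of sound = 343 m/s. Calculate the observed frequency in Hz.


Given values:
  f_s = 3729.3 Hz, v_o = 8.6 m/s, v_s = 20.8 m/s
  Direction: receding
Formula: f_o = f_s * (c - v_o) / (c + v_s)
Numerator: c - v_o = 343 - 8.6 = 334.4
Denominator: c + v_s = 343 + 20.8 = 363.8
f_o = 3729.3 * 334.4 / 363.8 = 3427.92

3427.92 Hz


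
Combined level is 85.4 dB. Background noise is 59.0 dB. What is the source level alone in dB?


Given values:
  L_total = 85.4 dB, L_bg = 59.0 dB
Formula: L_source = 10 * log10(10^(L_total/10) - 10^(L_bg/10))
Convert to linear:
  10^(85.4/10) = 346736850.4525
  10^(59.0/10) = 794328.2347
Difference: 346736850.4525 - 794328.2347 = 345942522.2178
L_source = 10 * log10(345942522.2178) = 85.39

85.39 dB


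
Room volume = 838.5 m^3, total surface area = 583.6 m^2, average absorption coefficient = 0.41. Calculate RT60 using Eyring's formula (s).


Given values:
  V = 838.5 m^3, S = 583.6 m^2, alpha = 0.41
Formula: RT60 = 0.161 * V / (-S * ln(1 - alpha))
Compute ln(1 - 0.41) = ln(0.59) = -0.527633
Denominator: -583.6 * -0.527633 = 307.9266
Numerator: 0.161 * 838.5 = 134.9985
RT60 = 134.9985 / 307.9266 = 0.438

0.438 s


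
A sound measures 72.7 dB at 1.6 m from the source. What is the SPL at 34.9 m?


Given values:
  SPL1 = 72.7 dB, r1 = 1.6 m, r2 = 34.9 m
Formula: SPL2 = SPL1 - 20 * log10(r2 / r1)
Compute ratio: r2 / r1 = 34.9 / 1.6 = 21.8125
Compute log10: log10(21.8125) = 1.338705
Compute drop: 20 * 1.338705 = 26.7741
SPL2 = 72.7 - 26.7741 = 45.93

45.93 dB


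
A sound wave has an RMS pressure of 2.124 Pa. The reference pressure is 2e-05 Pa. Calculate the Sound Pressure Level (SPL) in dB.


Given values:
  p = 2.124 Pa
  p_ref = 2e-05 Pa
Formula: SPL = 20 * log10(p / p_ref)
Compute ratio: p / p_ref = 2.124 / 2e-05 = 106200
Compute log10: log10(106200) = 5.026125
Multiply: SPL = 20 * 5.026125 = 100.52

100.52 dB


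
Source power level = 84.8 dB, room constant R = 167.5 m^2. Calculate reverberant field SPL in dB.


Given values:
  Lw = 84.8 dB, R = 167.5 m^2
Formula: SPL = Lw + 10 * log10(4 / R)
Compute 4 / R = 4 / 167.5 = 0.023881
Compute 10 * log10(0.023881) = -16.2195
SPL = 84.8 + (-16.2195) = 68.58

68.58 dB


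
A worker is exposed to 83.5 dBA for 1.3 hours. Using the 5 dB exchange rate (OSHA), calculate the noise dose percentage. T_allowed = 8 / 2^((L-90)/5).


Given values:
  L = 83.5 dBA, T = 1.3 hours
Formula: T_allowed = 8 / 2^((L - 90) / 5)
Compute exponent: (83.5 - 90) / 5 = -1.3
Compute 2^(-1.3) = 0.406126
T_allowed = 8 / 0.406126 = 19.69832 hours
Dose = (T / T_allowed) * 100
Dose = (1.3 / 19.69832) * 100 = 6.6

6.6 %


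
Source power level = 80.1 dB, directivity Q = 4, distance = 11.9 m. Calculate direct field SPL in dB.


Given values:
  Lw = 80.1 dB, Q = 4, r = 11.9 m
Formula: SPL = Lw + 10 * log10(Q / (4 * pi * r^2))
Compute 4 * pi * r^2 = 4 * pi * 11.9^2 = 1779.5237
Compute Q / denom = 4 / 1779.5237 = 0.00224779
Compute 10 * log10(0.00224779) = -26.4824
SPL = 80.1 + (-26.4824) = 53.62

53.62 dB


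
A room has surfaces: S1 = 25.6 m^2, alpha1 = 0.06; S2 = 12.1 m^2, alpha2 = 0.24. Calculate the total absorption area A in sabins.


Given surfaces:
  Surface 1: 25.6 * 0.06 = 1.536
  Surface 2: 12.1 * 0.24 = 2.904
Formula: A = sum(Si * alpha_i)
A = 1.536 + 2.904
A = 4.44

4.44 sabins


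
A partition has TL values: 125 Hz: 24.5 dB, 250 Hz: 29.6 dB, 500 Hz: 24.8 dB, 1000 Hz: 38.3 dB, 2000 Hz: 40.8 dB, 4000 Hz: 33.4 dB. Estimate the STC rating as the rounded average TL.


Given TL values at each frequency:
  125 Hz: 24.5 dB
  250 Hz: 29.6 dB
  500 Hz: 24.8 dB
  1000 Hz: 38.3 dB
  2000 Hz: 40.8 dB
  4000 Hz: 33.4 dB
Formula: STC ~ round(average of TL values)
Sum = 24.5 + 29.6 + 24.8 + 38.3 + 40.8 + 33.4 = 191.4
Average = 191.4 / 6 = 31.9
Rounded: 32

32


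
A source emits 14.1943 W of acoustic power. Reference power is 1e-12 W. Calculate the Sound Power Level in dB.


Given values:
  W = 14.1943 W
  W_ref = 1e-12 W
Formula: SWL = 10 * log10(W / W_ref)
Compute ratio: W / W_ref = 14194300000000
Compute log10: log10(14194300000000) = 13.152114
Multiply: SWL = 10 * 13.152114 = 131.52

131.52 dB


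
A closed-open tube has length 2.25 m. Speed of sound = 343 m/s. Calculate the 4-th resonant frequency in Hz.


Given values:
  Tube type: closed-open, L = 2.25 m, c = 343 m/s, n = 4
Formula: f_n = (2n - 1) * c / (4 * L)
Compute 2n - 1 = 2*4 - 1 = 7
Compute 4 * L = 4 * 2.25 = 9.0
f = 7 * 343 / 9.0
f = 266.78

266.78 Hz


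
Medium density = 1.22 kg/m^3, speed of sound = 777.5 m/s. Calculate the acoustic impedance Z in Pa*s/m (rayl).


Given values:
  rho = 1.22 kg/m^3
  c = 777.5 m/s
Formula: Z = rho * c
Z = 1.22 * 777.5
Z = 948.55

948.55 rayl


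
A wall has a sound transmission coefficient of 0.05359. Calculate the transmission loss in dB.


Given values:
  tau = 0.05359
Formula: TL = 10 * log10(1 / tau)
Compute 1 / tau = 1 / 0.05359 = 18.6602
Compute log10(18.6602) = 1.270916
TL = 10 * 1.270916 = 12.71

12.71 dB


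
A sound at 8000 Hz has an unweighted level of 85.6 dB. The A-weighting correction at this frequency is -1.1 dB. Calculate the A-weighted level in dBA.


Given values:
  SPL = 85.6 dB
  A-weighting at 8000 Hz = -1.1 dB
Formula: L_A = SPL + A_weight
L_A = 85.6 + (-1.1)
L_A = 84.5

84.5 dBA


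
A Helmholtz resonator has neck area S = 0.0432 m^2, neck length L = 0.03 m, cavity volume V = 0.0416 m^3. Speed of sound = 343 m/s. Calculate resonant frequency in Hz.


Given values:
  S = 0.0432 m^2, L = 0.03 m, V = 0.0416 m^3, c = 343 m/s
Formula: f = (c / (2*pi)) * sqrt(S / (V * L))
Compute V * L = 0.0416 * 0.03 = 0.001248
Compute S / (V * L) = 0.0432 / 0.001248 = 34.6154
Compute sqrt(34.6154) = 5.883485
Compute c / (2*pi) = 343 / 6.283185 = 54.590148
f = 54.590148 * 5.883485 = 321.18

321.18 Hz


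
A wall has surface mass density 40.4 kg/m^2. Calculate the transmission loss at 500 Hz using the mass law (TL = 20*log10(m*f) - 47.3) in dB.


Given values:
  m = 40.4 kg/m^2, f = 500 Hz
Formula: TL = 20 * log10(m * f) - 47.3
Compute m * f = 40.4 * 500 = 20200.0
Compute log10(20200.0) = 4.305351
Compute 20 * 4.305351 = 86.107
TL = 86.107 - 47.3 = 38.81

38.81 dB


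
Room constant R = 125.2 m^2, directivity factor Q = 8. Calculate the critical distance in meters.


Given values:
  R = 125.2 m^2, Q = 8
Formula: d_c = 0.141 * sqrt(Q * R)
Compute Q * R = 8 * 125.2 = 1001.6
Compute sqrt(1001.6) = 31.6481
d_c = 0.141 * 31.6481 = 4.462

4.462 m


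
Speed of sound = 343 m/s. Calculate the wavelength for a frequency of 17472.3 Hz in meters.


Given values:
  c = 343 m/s, f = 17472.3 Hz
Formula: lambda = c / f
lambda = 343 / 17472.3
lambda = 0.0196

0.0196 m


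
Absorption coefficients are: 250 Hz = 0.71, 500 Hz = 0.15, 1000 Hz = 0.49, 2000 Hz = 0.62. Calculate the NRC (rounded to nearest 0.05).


Given values:
  a_250 = 0.71, a_500 = 0.15
  a_1000 = 0.49, a_2000 = 0.62
Formula: NRC = (a250 + a500 + a1000 + a2000) / 4
Sum = 0.71 + 0.15 + 0.49 + 0.62 = 1.97
NRC = 1.97 / 4 = 0.4925
Rounded to nearest 0.05: 0.5

0.5


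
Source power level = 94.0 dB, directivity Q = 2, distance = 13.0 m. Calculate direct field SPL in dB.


Given values:
  Lw = 94.0 dB, Q = 2, r = 13.0 m
Formula: SPL = Lw + 10 * log10(Q / (4 * pi * r^2))
Compute 4 * pi * r^2 = 4 * pi * 13.0^2 = 2123.7166
Compute Q / denom = 2 / 2123.7166 = 0.00094175
Compute 10 * log10(0.00094175) = -30.2606
SPL = 94.0 + (-30.2606) = 63.74

63.74 dB


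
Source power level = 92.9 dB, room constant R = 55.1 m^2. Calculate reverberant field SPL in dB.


Given values:
  Lw = 92.9 dB, R = 55.1 m^2
Formula: SPL = Lw + 10 * log10(4 / R)
Compute 4 / R = 4 / 55.1 = 0.072595
Compute 10 * log10(0.072595) = -11.3909
SPL = 92.9 + (-11.3909) = 81.51

81.51 dB


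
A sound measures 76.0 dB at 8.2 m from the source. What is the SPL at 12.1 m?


Given values:
  SPL1 = 76.0 dB, r1 = 8.2 m, r2 = 12.1 m
Formula: SPL2 = SPL1 - 20 * log10(r2 / r1)
Compute ratio: r2 / r1 = 12.1 / 8.2 = 1.4756
Compute log10: log10(1.4756) = 0.168969
Compute drop: 20 * 0.168969 = 3.3794
SPL2 = 76.0 - 3.3794 = 72.62

72.62 dB


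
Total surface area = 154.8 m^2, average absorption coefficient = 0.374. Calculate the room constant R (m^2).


Given values:
  S = 154.8 m^2, alpha = 0.374
Formula: R = S * alpha / (1 - alpha)
Numerator: 154.8 * 0.374 = 57.8952
Denominator: 1 - 0.374 = 0.626
R = 57.8952 / 0.626 = 92.48

92.48 m^2


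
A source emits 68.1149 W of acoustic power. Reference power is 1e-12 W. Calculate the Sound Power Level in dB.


Given values:
  W = 68.1149 W
  W_ref = 1e-12 W
Formula: SWL = 10 * log10(W / W_ref)
Compute ratio: W / W_ref = 68114900000000
Compute log10: log10(68114900000000) = 13.833242
Multiply: SWL = 10 * 13.833242 = 138.33

138.33 dB


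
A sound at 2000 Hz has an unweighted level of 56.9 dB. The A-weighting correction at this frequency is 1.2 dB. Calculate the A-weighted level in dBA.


Given values:
  SPL = 56.9 dB
  A-weighting at 2000 Hz = 1.2 dB
Formula: L_A = SPL + A_weight
L_A = 56.9 + (1.2)
L_A = 58.1

58.1 dBA


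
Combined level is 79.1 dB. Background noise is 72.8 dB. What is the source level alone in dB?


Given values:
  L_total = 79.1 dB, L_bg = 72.8 dB
Formula: L_source = 10 * log10(10^(L_total/10) - 10^(L_bg/10))
Convert to linear:
  10^(79.1/10) = 81283051.6164
  10^(72.8/10) = 19054607.1796
Difference: 81283051.6164 - 19054607.1796 = 62228444.4368
L_source = 10 * log10(62228444.4368) = 77.94

77.94 dB


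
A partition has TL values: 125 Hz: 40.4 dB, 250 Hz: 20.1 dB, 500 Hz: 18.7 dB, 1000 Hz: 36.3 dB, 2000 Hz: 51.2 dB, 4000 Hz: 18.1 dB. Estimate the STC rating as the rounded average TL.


Given TL values at each frequency:
  125 Hz: 40.4 dB
  250 Hz: 20.1 dB
  500 Hz: 18.7 dB
  1000 Hz: 36.3 dB
  2000 Hz: 51.2 dB
  4000 Hz: 18.1 dB
Formula: STC ~ round(average of TL values)
Sum = 40.4 + 20.1 + 18.7 + 36.3 + 51.2 + 18.1 = 184.8
Average = 184.8 / 6 = 30.8
Rounded: 31

31


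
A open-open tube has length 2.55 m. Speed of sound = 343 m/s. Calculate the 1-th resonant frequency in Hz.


Given values:
  Tube type: open-open, L = 2.55 m, c = 343 m/s, n = 1
Formula: f_n = n * c / (2 * L)
Compute 2 * L = 2 * 2.55 = 5.1
f = 1 * 343 / 5.1
f = 67.25

67.25 Hz


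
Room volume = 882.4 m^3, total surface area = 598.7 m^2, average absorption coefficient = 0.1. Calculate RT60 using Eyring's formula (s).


Given values:
  V = 882.4 m^3, S = 598.7 m^2, alpha = 0.1
Formula: RT60 = 0.161 * V / (-S * ln(1 - alpha))
Compute ln(1 - 0.1) = ln(0.9) = -0.105361
Denominator: -598.7 * -0.105361 = 63.0796
Numerator: 0.161 * 882.4 = 142.0664
RT60 = 142.0664 / 63.0796 = 2.252

2.252 s


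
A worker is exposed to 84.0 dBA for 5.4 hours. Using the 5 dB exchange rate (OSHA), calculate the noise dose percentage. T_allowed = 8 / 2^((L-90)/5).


Given values:
  L = 84.0 dBA, T = 5.4 hours
Formula: T_allowed = 8 / 2^((L - 90) / 5)
Compute exponent: (84.0 - 90) / 5 = -1.2
Compute 2^(-1.2) = 0.435275
T_allowed = 8 / 0.435275 = 18.379186 hours
Dose = (T / T_allowed) * 100
Dose = (5.4 / 18.379186) * 100 = 29.38

29.38 %


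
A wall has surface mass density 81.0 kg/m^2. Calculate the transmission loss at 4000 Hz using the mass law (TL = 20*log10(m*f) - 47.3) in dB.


Given values:
  m = 81.0 kg/m^2, f = 4000 Hz
Formula: TL = 20 * log10(m * f) - 47.3
Compute m * f = 81.0 * 4000 = 324000.0
Compute log10(324000.0) = 5.510545
Compute 20 * 5.510545 = 110.2109
TL = 110.2109 - 47.3 = 62.91

62.91 dB


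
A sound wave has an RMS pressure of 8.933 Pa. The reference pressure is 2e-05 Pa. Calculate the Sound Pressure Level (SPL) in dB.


Given values:
  p = 8.933 Pa
  p_ref = 2e-05 Pa
Formula: SPL = 20 * log10(p / p_ref)
Compute ratio: p / p_ref = 8.933 / 2e-05 = 446650
Compute log10: log10(446650) = 5.649967
Multiply: SPL = 20 * 5.649967 = 113.0

113.0 dB


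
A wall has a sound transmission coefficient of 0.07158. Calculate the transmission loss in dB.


Given values:
  tau = 0.07158
Formula: TL = 10 * log10(1 / tau)
Compute 1 / tau = 1 / 0.07158 = 13.9704
Compute log10(13.9704) = 1.145209
TL = 10 * 1.145209 = 11.45

11.45 dB


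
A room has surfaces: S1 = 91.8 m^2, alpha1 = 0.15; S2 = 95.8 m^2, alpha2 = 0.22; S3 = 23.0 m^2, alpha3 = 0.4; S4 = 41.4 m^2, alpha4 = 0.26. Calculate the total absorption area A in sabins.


Given surfaces:
  Surface 1: 91.8 * 0.15 = 13.77
  Surface 2: 95.8 * 0.22 = 21.076
  Surface 3: 23.0 * 0.4 = 9.2
  Surface 4: 41.4 * 0.26 = 10.764
Formula: A = sum(Si * alpha_i)
A = 13.77 + 21.076 + 9.2 + 10.764
A = 54.81

54.81 sabins


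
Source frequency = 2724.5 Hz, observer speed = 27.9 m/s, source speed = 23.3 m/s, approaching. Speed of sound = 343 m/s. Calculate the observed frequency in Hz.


Given values:
  f_s = 2724.5 Hz, v_o = 27.9 m/s, v_s = 23.3 m/s
  Direction: approaching
Formula: f_o = f_s * (c + v_o) / (c - v_s)
Numerator: c + v_o = 343 + 27.9 = 370.9
Denominator: c - v_s = 343 - 23.3 = 319.7
f_o = 2724.5 * 370.9 / 319.7 = 3160.83

3160.83 Hz


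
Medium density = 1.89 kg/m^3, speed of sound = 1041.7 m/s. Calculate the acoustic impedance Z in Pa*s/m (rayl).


Given values:
  rho = 1.89 kg/m^3
  c = 1041.7 m/s
Formula: Z = rho * c
Z = 1.89 * 1041.7
Z = 1968.81

1968.81 rayl


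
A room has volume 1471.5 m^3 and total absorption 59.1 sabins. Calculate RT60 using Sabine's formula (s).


Given values:
  V = 1471.5 m^3
  A = 59.1 sabins
Formula: RT60 = 0.161 * V / A
Numerator: 0.161 * 1471.5 = 236.9115
RT60 = 236.9115 / 59.1 = 4.009

4.009 s


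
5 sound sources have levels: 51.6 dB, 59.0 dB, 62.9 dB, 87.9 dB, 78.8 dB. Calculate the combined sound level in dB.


Formula: L_total = 10 * log10( sum(10^(Li/10)) )
  Source 1: 10^(51.6/10) = 144543.9771
  Source 2: 10^(59.0/10) = 794328.2347
  Source 3: 10^(62.9/10) = 1949844.5998
  Source 4: 10^(87.9/10) = 616595001.8615
  Source 5: 10^(78.8/10) = 75857757.5029
Sum of linear values = 695341476.176
L_total = 10 * log10(695341476.176) = 88.42

88.42 dB


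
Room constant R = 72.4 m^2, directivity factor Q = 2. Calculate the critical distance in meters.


Given values:
  R = 72.4 m^2, Q = 2
Formula: d_c = 0.141 * sqrt(Q * R)
Compute Q * R = 2 * 72.4 = 144.8
Compute sqrt(144.8) = 12.0333
d_c = 0.141 * 12.0333 = 1.697

1.697 m


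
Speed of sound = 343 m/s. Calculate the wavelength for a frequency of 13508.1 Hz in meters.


Given values:
  c = 343 m/s, f = 13508.1 Hz
Formula: lambda = c / f
lambda = 343 / 13508.1
lambda = 0.0254

0.0254 m


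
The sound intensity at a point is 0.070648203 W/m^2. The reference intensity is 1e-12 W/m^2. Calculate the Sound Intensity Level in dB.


Given values:
  I = 0.070648203 W/m^2
  I_ref = 1e-12 W/m^2
Formula: SIL = 10 * log10(I / I_ref)
Compute ratio: I / I_ref = 70648203000
Compute log10: log10(70648203000) = 10.849101
Multiply: SIL = 10 * 10.849101 = 108.49

108.49 dB


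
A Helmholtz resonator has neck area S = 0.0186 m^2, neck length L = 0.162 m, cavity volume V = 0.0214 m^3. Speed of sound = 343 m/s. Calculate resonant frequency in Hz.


Given values:
  S = 0.0186 m^2, L = 0.162 m, V = 0.0214 m^3, c = 343 m/s
Formula: f = (c / (2*pi)) * sqrt(S / (V * L))
Compute V * L = 0.0214 * 0.162 = 0.0034668
Compute S / (V * L) = 0.0186 / 0.0034668 = 5.3652
Compute sqrt(5.3652) = 2.31629
Compute c / (2*pi) = 343 / 6.283185 = 54.590148
f = 54.590148 * 2.31629 = 126.45

126.45 Hz


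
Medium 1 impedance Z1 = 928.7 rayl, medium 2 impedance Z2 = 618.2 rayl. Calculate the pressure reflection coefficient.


Given values:
  Z1 = 928.7 rayl, Z2 = 618.2 rayl
Formula: R = (Z2 - Z1) / (Z2 + Z1)
Numerator: Z2 - Z1 = 618.2 - 928.7 = -310.5
Denominator: Z2 + Z1 = 618.2 + 928.7 = 1546.9
R = -310.5 / 1546.9 = -0.2007

-0.2007


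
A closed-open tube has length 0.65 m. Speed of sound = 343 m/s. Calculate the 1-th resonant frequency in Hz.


Given values:
  Tube type: closed-open, L = 0.65 m, c = 343 m/s, n = 1
Formula: f_n = (2n - 1) * c / (4 * L)
Compute 2n - 1 = 2*1 - 1 = 1
Compute 4 * L = 4 * 0.65 = 2.6
f = 1 * 343 / 2.6
f = 131.92

131.92 Hz


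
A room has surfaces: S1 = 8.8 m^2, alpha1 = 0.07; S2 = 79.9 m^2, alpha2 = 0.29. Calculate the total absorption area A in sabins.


Given surfaces:
  Surface 1: 8.8 * 0.07 = 0.616
  Surface 2: 79.9 * 0.29 = 23.171
Formula: A = sum(Si * alpha_i)
A = 0.616 + 23.171
A = 23.79

23.79 sabins


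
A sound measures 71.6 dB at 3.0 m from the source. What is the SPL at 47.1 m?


Given values:
  SPL1 = 71.6 dB, r1 = 3.0 m, r2 = 47.1 m
Formula: SPL2 = SPL1 - 20 * log10(r2 / r1)
Compute ratio: r2 / r1 = 47.1 / 3.0 = 15.7
Compute log10: log10(15.7) = 1.1959
Compute drop: 20 * 1.1959 = 23.918
SPL2 = 71.6 - 23.918 = 47.68

47.68 dB


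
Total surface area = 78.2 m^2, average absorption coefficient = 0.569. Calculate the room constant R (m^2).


Given values:
  S = 78.2 m^2, alpha = 0.569
Formula: R = S * alpha / (1 - alpha)
Numerator: 78.2 * 0.569 = 44.4958
Denominator: 1 - 0.569 = 0.431
R = 44.4958 / 0.431 = 103.24

103.24 m^2


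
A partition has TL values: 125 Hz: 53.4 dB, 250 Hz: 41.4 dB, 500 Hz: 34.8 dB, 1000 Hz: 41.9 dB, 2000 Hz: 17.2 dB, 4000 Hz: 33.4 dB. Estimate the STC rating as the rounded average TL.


Given TL values at each frequency:
  125 Hz: 53.4 dB
  250 Hz: 41.4 dB
  500 Hz: 34.8 dB
  1000 Hz: 41.9 dB
  2000 Hz: 17.2 dB
  4000 Hz: 33.4 dB
Formula: STC ~ round(average of TL values)
Sum = 53.4 + 41.4 + 34.8 + 41.9 + 17.2 + 33.4 = 222.1
Average = 222.1 / 6 = 37.02
Rounded: 37

37


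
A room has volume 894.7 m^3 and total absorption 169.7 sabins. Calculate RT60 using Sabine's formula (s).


Given values:
  V = 894.7 m^3
  A = 169.7 sabins
Formula: RT60 = 0.161 * V / A
Numerator: 0.161 * 894.7 = 144.0467
RT60 = 144.0467 / 169.7 = 0.849

0.849 s


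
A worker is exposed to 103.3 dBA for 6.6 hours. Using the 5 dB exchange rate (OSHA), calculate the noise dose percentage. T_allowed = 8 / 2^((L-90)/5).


Given values:
  L = 103.3 dBA, T = 6.6 hours
Formula: T_allowed = 8 / 2^((L - 90) / 5)
Compute exponent: (103.3 - 90) / 5 = 2.66
Compute 2^(2.66) = 6.32033
T_allowed = 8 / 6.32033 = 1.265757 hours
Dose = (T / T_allowed) * 100
Dose = (6.6 / 1.265757) * 100 = 521.43

521.43 %


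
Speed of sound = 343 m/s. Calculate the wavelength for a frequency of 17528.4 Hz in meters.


Given values:
  c = 343 m/s, f = 17528.4 Hz
Formula: lambda = c / f
lambda = 343 / 17528.4
lambda = 0.0196

0.0196 m


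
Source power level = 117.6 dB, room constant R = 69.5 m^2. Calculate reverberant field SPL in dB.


Given values:
  Lw = 117.6 dB, R = 69.5 m^2
Formula: SPL = Lw + 10 * log10(4 / R)
Compute 4 / R = 4 / 69.5 = 0.057554
Compute 10 * log10(0.057554) = -12.3992
SPL = 117.6 + (-12.3992) = 105.2

105.2 dB


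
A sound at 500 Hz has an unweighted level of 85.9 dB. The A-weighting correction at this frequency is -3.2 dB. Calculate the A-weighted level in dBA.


Given values:
  SPL = 85.9 dB
  A-weighting at 500 Hz = -3.2 dB
Formula: L_A = SPL + A_weight
L_A = 85.9 + (-3.2)
L_A = 82.7

82.7 dBA


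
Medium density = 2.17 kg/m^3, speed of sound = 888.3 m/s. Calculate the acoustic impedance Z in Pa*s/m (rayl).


Given values:
  rho = 2.17 kg/m^3
  c = 888.3 m/s
Formula: Z = rho * c
Z = 2.17 * 888.3
Z = 1927.61

1927.61 rayl


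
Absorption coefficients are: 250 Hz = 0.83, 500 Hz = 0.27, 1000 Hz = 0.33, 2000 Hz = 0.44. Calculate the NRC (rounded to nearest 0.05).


Given values:
  a_250 = 0.83, a_500 = 0.27
  a_1000 = 0.33, a_2000 = 0.44
Formula: NRC = (a250 + a500 + a1000 + a2000) / 4
Sum = 0.83 + 0.27 + 0.33 + 0.44 = 1.87
NRC = 1.87 / 4 = 0.4675
Rounded to nearest 0.05: 0.45

0.45


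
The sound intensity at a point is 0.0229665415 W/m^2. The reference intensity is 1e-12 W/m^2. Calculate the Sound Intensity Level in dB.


Given values:
  I = 0.0229665415 W/m^2
  I_ref = 1e-12 W/m^2
Formula: SIL = 10 * log10(I / I_ref)
Compute ratio: I / I_ref = 22966541500
Compute log10: log10(22966541500) = 10.361096
Multiply: SIL = 10 * 10.361096 = 103.61

103.61 dB


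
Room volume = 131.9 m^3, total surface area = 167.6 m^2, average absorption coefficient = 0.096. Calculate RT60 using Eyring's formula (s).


Given values:
  V = 131.9 m^3, S = 167.6 m^2, alpha = 0.096
Formula: RT60 = 0.161 * V / (-S * ln(1 - alpha))
Compute ln(1 - 0.096) = ln(0.904) = -0.100926
Denominator: -167.6 * -0.100926 = 16.9152
Numerator: 0.161 * 131.9 = 21.2359
RT60 = 21.2359 / 16.9152 = 1.255

1.255 s


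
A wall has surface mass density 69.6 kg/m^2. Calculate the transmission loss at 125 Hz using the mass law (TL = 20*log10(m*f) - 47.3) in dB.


Given values:
  m = 69.6 kg/m^2, f = 125 Hz
Formula: TL = 20 * log10(m * f) - 47.3
Compute m * f = 69.6 * 125 = 8700.0
Compute log10(8700.0) = 3.939519
Compute 20 * 3.939519 = 78.7904
TL = 78.7904 - 47.3 = 31.49

31.49 dB


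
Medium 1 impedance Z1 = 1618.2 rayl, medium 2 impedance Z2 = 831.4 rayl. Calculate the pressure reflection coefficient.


Given values:
  Z1 = 1618.2 rayl, Z2 = 831.4 rayl
Formula: R = (Z2 - Z1) / (Z2 + Z1)
Numerator: Z2 - Z1 = 831.4 - 1618.2 = -786.8
Denominator: Z2 + Z1 = 831.4 + 1618.2 = 2449.6
R = -786.8 / 2449.6 = -0.3212

-0.3212


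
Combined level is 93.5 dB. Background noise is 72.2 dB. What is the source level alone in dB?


Given values:
  L_total = 93.5 dB, L_bg = 72.2 dB
Formula: L_source = 10 * log10(10^(L_total/10) - 10^(L_bg/10))
Convert to linear:
  10^(93.5/10) = 2238721138.5683
  10^(72.2/10) = 16595869.0744
Difference: 2238721138.5683 - 16595869.0744 = 2222125269.4939
L_source = 10 * log10(2222125269.4939) = 93.47

93.47 dB


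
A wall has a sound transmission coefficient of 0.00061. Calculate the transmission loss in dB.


Given values:
  tau = 0.00061
Formula: TL = 10 * log10(1 / tau)
Compute 1 / tau = 1 / 0.00061 = 1639.3443
Compute log10(1639.3443) = 3.21467
TL = 10 * 3.21467 = 32.15

32.15 dB


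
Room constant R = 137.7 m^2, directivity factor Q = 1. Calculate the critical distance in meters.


Given values:
  R = 137.7 m^2, Q = 1
Formula: d_c = 0.141 * sqrt(Q * R)
Compute Q * R = 1 * 137.7 = 137.7
Compute sqrt(137.7) = 11.7346
d_c = 0.141 * 11.7346 = 1.655

1.655 m


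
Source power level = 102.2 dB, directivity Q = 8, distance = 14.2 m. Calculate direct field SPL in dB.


Given values:
  Lw = 102.2 dB, Q = 8, r = 14.2 m
Formula: SPL = Lw + 10 * log10(Q / (4 * pi * r^2))
Compute 4 * pi * r^2 = 4 * pi * 14.2^2 = 2533.883
Compute Q / denom = 8 / 2533.883 = 0.00315721
Compute 10 * log10(0.00315721) = -25.007
SPL = 102.2 + (-25.007) = 77.19

77.19 dB


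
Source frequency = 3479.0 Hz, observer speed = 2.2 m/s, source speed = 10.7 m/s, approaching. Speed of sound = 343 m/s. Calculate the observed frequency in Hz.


Given values:
  f_s = 3479.0 Hz, v_o = 2.2 m/s, v_s = 10.7 m/s
  Direction: approaching
Formula: f_o = f_s * (c + v_o) / (c - v_s)
Numerator: c + v_o = 343 + 2.2 = 345.2
Denominator: c - v_s = 343 - 10.7 = 332.3
f_o = 3479.0 * 345.2 / 332.3 = 3614.06

3614.06 Hz


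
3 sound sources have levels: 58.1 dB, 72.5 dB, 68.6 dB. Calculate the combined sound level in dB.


Formula: L_total = 10 * log10( sum(10^(Li/10)) )
  Source 1: 10^(58.1/10) = 645654.229
  Source 2: 10^(72.5/10) = 17782794.1004
  Source 3: 10^(68.6/10) = 7244359.6007
Sum of linear values = 25672807.9301
L_total = 10 * log10(25672807.9301) = 74.09

74.09 dB


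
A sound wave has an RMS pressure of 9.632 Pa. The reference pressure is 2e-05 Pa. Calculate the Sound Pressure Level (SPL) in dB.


Given values:
  p = 9.632 Pa
  p_ref = 2e-05 Pa
Formula: SPL = 20 * log10(p / p_ref)
Compute ratio: p / p_ref = 9.632 / 2e-05 = 481600
Compute log10: log10(481600) = 5.682686
Multiply: SPL = 20 * 5.682686 = 113.65

113.65 dB


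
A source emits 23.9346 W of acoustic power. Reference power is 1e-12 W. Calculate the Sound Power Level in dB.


Given values:
  W = 23.9346 W
  W_ref = 1e-12 W
Formula: SWL = 10 * log10(W / W_ref)
Compute ratio: W / W_ref = 23934600000000
Compute log10: log10(23934600000000) = 13.379026
Multiply: SWL = 10 * 13.379026 = 133.79

133.79 dB


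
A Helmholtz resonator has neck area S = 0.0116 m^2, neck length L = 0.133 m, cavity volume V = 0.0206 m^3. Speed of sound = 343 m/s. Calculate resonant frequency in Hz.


Given values:
  S = 0.0116 m^2, L = 0.133 m, V = 0.0206 m^3, c = 343 m/s
Formula: f = (c / (2*pi)) * sqrt(S / (V * L))
Compute V * L = 0.0206 * 0.133 = 0.0027398
Compute S / (V * L) = 0.0116 / 0.0027398 = 4.2339
Compute sqrt(4.2339) = 2.057644
Compute c / (2*pi) = 343 / 6.283185 = 54.590148
f = 54.590148 * 2.057644 = 112.33

112.33 Hz


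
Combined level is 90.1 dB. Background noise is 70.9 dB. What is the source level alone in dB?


Given values:
  L_total = 90.1 dB, L_bg = 70.9 dB
Formula: L_source = 10 * log10(10^(L_total/10) - 10^(L_bg/10))
Convert to linear:
  10^(90.1/10) = 1023292992.2808
  10^(70.9/10) = 12302687.7081
Difference: 1023292992.2808 - 12302687.7081 = 1010990304.5727
L_source = 10 * log10(1010990304.5727) = 90.05

90.05 dB


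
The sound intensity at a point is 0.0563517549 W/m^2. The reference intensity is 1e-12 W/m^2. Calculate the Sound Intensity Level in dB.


Given values:
  I = 0.0563517549 W/m^2
  I_ref = 1e-12 W/m^2
Formula: SIL = 10 * log10(I / I_ref)
Compute ratio: I / I_ref = 56351754900
Compute log10: log10(56351754900) = 10.750907
Multiply: SIL = 10 * 10.750907 = 107.51

107.51 dB


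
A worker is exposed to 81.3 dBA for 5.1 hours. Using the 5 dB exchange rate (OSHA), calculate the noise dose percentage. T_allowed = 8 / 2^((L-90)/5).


Given values:
  L = 81.3 dBA, T = 5.1 hours
Formula: T_allowed = 8 / 2^((L - 90) / 5)
Compute exponent: (81.3 - 90) / 5 = -1.74
Compute 2^(-1.74) = 0.29937
T_allowed = 8 / 0.29937 = 26.722785 hours
Dose = (T / T_allowed) * 100
Dose = (5.1 / 26.722785) * 100 = 19.08

19.08 %


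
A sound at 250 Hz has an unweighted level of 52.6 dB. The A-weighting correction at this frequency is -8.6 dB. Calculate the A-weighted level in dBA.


Given values:
  SPL = 52.6 dB
  A-weighting at 250 Hz = -8.6 dB
Formula: L_A = SPL + A_weight
L_A = 52.6 + (-8.6)
L_A = 44.0

44.0 dBA


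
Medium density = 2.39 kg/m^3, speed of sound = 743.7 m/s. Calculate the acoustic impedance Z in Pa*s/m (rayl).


Given values:
  rho = 2.39 kg/m^3
  c = 743.7 m/s
Formula: Z = rho * c
Z = 2.39 * 743.7
Z = 1777.44

1777.44 rayl


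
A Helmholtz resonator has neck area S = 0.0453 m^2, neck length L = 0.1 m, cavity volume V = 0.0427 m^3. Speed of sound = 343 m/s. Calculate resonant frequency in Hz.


Given values:
  S = 0.0453 m^2, L = 0.1 m, V = 0.0427 m^3, c = 343 m/s
Formula: f = (c / (2*pi)) * sqrt(S / (V * L))
Compute V * L = 0.0427 * 0.1 = 0.00427
Compute S / (V * L) = 0.0453 / 0.00427 = 10.6089
Compute sqrt(10.6089) = 3.257131
Compute c / (2*pi) = 343 / 6.283185 = 54.590148
f = 54.590148 * 3.257131 = 177.81

177.81 Hz


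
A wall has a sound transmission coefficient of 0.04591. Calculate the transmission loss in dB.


Given values:
  tau = 0.04591
Formula: TL = 10 * log10(1 / tau)
Compute 1 / tau = 1 / 0.04591 = 21.7817
Compute log10(21.7817) = 1.338092
TL = 10 * 1.338092 = 13.38

13.38 dB


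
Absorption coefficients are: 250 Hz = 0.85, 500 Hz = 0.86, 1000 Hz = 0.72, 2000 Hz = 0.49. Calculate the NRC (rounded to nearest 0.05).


Given values:
  a_250 = 0.85, a_500 = 0.86
  a_1000 = 0.72, a_2000 = 0.49
Formula: NRC = (a250 + a500 + a1000 + a2000) / 4
Sum = 0.85 + 0.86 + 0.72 + 0.49 = 2.92
NRC = 2.92 / 4 = 0.73
Rounded to nearest 0.05: 0.75

0.75


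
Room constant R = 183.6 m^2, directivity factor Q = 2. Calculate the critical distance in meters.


Given values:
  R = 183.6 m^2, Q = 2
Formula: d_c = 0.141 * sqrt(Q * R)
Compute Q * R = 2 * 183.6 = 367.2
Compute sqrt(367.2) = 19.1625
d_c = 0.141 * 19.1625 = 2.702

2.702 m


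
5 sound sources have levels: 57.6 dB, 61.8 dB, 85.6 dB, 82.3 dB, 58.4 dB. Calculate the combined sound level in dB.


Formula: L_total = 10 * log10( sum(10^(Li/10)) )
  Source 1: 10^(57.6/10) = 575439.9373
  Source 2: 10^(61.8/10) = 1513561.2484
  Source 3: 10^(85.6/10) = 363078054.7701
  Source 4: 10^(82.3/10) = 169824365.2462
  Source 5: 10^(58.4/10) = 691830.9709
Sum of linear values = 535683252.1729
L_total = 10 * log10(535683252.1729) = 87.29

87.29 dB


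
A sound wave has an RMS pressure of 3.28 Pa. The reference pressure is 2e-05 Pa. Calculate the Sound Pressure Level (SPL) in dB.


Given values:
  p = 3.28 Pa
  p_ref = 2e-05 Pa
Formula: SPL = 20 * log10(p / p_ref)
Compute ratio: p / p_ref = 3.28 / 2e-05 = 164000
Compute log10: log10(164000) = 5.214844
Multiply: SPL = 20 * 5.214844 = 104.3

104.3 dB


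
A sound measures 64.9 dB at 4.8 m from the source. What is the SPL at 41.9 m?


Given values:
  SPL1 = 64.9 dB, r1 = 4.8 m, r2 = 41.9 m
Formula: SPL2 = SPL1 - 20 * log10(r2 / r1)
Compute ratio: r2 / r1 = 41.9 / 4.8 = 8.7292
Compute log10: log10(8.7292) = 0.940974
Compute drop: 20 * 0.940974 = 18.8195
SPL2 = 64.9 - 18.8195 = 46.08

46.08 dB
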